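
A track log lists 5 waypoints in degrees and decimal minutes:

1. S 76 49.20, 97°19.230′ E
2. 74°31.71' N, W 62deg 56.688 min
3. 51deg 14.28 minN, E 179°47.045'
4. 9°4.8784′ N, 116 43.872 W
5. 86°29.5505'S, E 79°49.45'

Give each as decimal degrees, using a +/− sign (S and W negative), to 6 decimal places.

1. -76.820000, 97.320500
2. 74.528500, -62.944800
3. 51.238000, 179.784083
4. 9.081307, -116.731200
5. -86.492508, 79.824167

Point 1:
  φ: 49.2′ = 0.820000°; total 76.8200000
  S → negative
  Longitude: 97 + 19.23/60 = 97.3205000
  E ⇒ keep positive
Point 2:
  Lat: 31.71′ = 0.528500°; total 74.5285000
  N → positive
  Longitude: 56.688′ = 0.944800°; total 62.9448000
  W ⇒ negate
Point 3:
  Lat: 14.28′ = 0.238000°; total 51.2380000
  N ⇒ keep positive
  λ: 47.045′ = 0.784083°; total 179.7840833
  E → positive
Point 4:
  φ: 4.8784′ = 0.081307°; total 9.0813067
  N ⇒ keep positive
  λ: 43.872′ = 0.731200°; total 116.7312000
  W ⇒ negate
Point 5:
  Latitude: 86 + 29.5505/60 = 86.4925083
  S → negative
  Lon: 49.45′ = 0.824167°; total 79.8241667
  E → positive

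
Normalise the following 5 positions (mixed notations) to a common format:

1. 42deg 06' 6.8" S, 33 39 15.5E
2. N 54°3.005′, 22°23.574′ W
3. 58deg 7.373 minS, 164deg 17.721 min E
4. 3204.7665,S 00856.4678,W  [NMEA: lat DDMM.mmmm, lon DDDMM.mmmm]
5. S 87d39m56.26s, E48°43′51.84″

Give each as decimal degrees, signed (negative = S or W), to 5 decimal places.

Point 1:
  φ: 6′ + 6.8″ = 6.11333′; 42 + 6.11333/60 = 42.101889
  hemisphere S, so the sign is −
  Longitude: 33 + 39/60 + 15.5/3600 = 33.654306
  E → positive
Point 2:
  Lat: 3.005′ = 0.050083°; total 54.050083
  N ⇒ keep positive
  Lon: 23.574′ = 0.392900°; total 22.392900
  W → negative
Point 3:
  Lat: 7.373′ = 0.122883°; total 58.122883
  S ⇒ negate
  λ: 17.721′ = 0.295350°; total 164.295350
  E ⇒ keep positive
Point 4:
  Latitude: degrees = first 2 digits = 32, minutes = 4.7665; 32 + 4.7665/60 = 32.079442
  S ⇒ negate
  Longitude: degrees = first 3 digits = 8, minutes = 56.4678; 8 + 56.4678/60 = 8.941130
  W ⇒ negate
Point 5:
  Latitude: 87° + 39/60 + 56.26/3600 = 87 + 0.650000 + 0.015628 = 87.665628
  S → negative
  Lon: 43′ + 51.84″ = 43.86400′; 48 + 43.86400/60 = 48.731067
  E → positive

1. -42.10189, 33.65431
2. 54.05008, -22.39290
3. -58.12288, 164.29535
4. -32.07944, -8.94113
5. -87.66563, 48.73107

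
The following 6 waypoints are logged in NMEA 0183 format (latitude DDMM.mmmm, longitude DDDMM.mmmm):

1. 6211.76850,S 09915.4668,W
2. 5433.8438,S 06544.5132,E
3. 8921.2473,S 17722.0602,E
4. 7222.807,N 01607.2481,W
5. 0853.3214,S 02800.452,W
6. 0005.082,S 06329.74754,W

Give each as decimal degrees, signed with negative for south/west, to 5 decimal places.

Point 1:
  φ: split at 2 digits → 62° and 11.7685′; 62 + 11.7685/60 = 62.196142
  S ⇒ negate
  Longitude: degrees = first 3 digits = 99, minutes = 15.4668; 99 + 15.4668/60 = 99.257780
  W → negative
Point 2:
  Lat: split at 2 digits → 54° and 33.8438′; 54 + 33.8438/60 = 54.564063
  S → negative
  λ: split at 3 digits → 065° and 44.5132′; 65 + 44.5132/60 = 65.741887
  E ⇒ keep positive
Point 3:
  Lat: degrees = first 2 digits = 89, minutes = 21.2473; 89 + 21.2473/60 = 89.354122
  S ⇒ negate
  λ: degrees = first 3 digits = 177, minutes = 22.0602; 177 + 22.0602/60 = 177.367670
  E ⇒ keep positive
Point 4:
  Latitude: degrees = first 2 digits = 72, minutes = 22.807; 72 + 22.807/60 = 72.380117
  N ⇒ keep positive
  Longitude: split at 3 digits → 016° and 7.2481′; 16 + 7.2481/60 = 16.120802
  hemisphere W, so the sign is −
Point 5:
  Lat: degrees = first 2 digits = 8, minutes = 53.3214; 8 + 53.3214/60 = 8.888690
  hemisphere S, so the sign is −
  Longitude: degrees = first 3 digits = 28, minutes = 0.452; 28 + 0.452/60 = 28.007533
  hemisphere W, so the sign is −
Point 6:
  φ: degrees = first 2 digits = 0, minutes = 5.082; 0 + 5.082/60 = 0.084700
  hemisphere S, so the sign is −
  λ: split at 3 digits → 063° and 29.74754′; 63 + 29.74754/60 = 63.495792
  W ⇒ negate

1. -62.19614, -99.25778
2. -54.56406, 65.74189
3. -89.35412, 177.36767
4. 72.38012, -16.12080
5. -8.88869, -28.00753
6. -0.08470, -63.49579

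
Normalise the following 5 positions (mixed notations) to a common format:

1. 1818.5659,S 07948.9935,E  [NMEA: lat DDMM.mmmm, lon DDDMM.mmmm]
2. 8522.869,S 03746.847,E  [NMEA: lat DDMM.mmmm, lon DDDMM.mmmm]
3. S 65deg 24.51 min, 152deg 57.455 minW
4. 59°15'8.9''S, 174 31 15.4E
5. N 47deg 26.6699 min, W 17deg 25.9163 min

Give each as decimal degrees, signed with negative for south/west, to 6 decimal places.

Point 1:
  Lat: degrees = first 2 digits = 18, minutes = 18.5659; 18 + 18.5659/60 = 18.3094317
  hemisphere S, so the sign is −
  λ: degrees = first 3 digits = 79, minutes = 48.9935; 79 + 48.9935/60 = 79.8165583
  E → positive
Point 2:
  φ: degrees = first 2 digits = 85, minutes = 22.869; 85 + 22.869/60 = 85.3811500
  hemisphere S, so the sign is −
  Lon: degrees = first 3 digits = 37, minutes = 46.847; 37 + 46.847/60 = 37.7807833
  E → positive
Point 3:
  Latitude: 65 + 24.51/60 = 65.4085000
  S ⇒ negate
  Longitude: 152 + 57.455/60 = 152.9575833
  W ⇒ negate
Point 4:
  Latitude: 59 + 15/60 + 8.9/3600 = 59.2524722
  S ⇒ negate
  Longitude: 174 + 31/60 + 15.4/3600 = 174.5209444
  E → positive
Point 5:
  φ: 26.6699′ = 0.444498°; total 47.4444983
  N ⇒ keep positive
  Longitude: 17 + 25.9163/60 = 17.4319383
  hemisphere W, so the sign is −

1. -18.309432, 79.816558
2. -85.381150, 37.780783
3. -65.408500, -152.957583
4. -59.252472, 174.520944
5. 47.444498, -17.431938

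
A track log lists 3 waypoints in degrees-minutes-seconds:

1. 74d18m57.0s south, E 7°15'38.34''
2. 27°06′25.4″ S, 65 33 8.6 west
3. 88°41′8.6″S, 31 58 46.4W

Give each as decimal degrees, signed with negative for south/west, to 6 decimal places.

Point 1:
  Latitude: 18′ + 57″ = 18.95000′; 74 + 18.95000/60 = 74.3158333
  hemisphere S, so the sign is −
  Lon: 7° + 15/60 + 38.34/3600 = 7 + 0.250000 + 0.010650 = 7.2606500
  E → positive
Point 2:
  φ: 6′ + 25.4″ = 6.42333′; 27 + 6.42333/60 = 27.1070556
  S ⇒ negate
  Longitude: 33′ + 8.6″ = 33.14333′; 65 + 33.14333/60 = 65.5523889
  W → negative
Point 3:
  Latitude: 88 + 41/60 + 8.6/3600 = 88.6857222
  S → negative
  Lon: 58′ + 46.4″ = 58.77333′; 31 + 58.77333/60 = 31.9795556
  hemisphere W, so the sign is −

1. -74.315833, 7.260650
2. -27.107056, -65.552389
3. -88.685722, -31.979556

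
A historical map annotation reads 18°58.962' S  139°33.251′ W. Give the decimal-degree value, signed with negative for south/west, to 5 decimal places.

-18.98270, -139.55418

Latitude: 58.962′ = 0.982700°; total 18.982700
S → negative
Lon: 139 + 33.251/60 = 139.554183
hemisphere W, so the sign is −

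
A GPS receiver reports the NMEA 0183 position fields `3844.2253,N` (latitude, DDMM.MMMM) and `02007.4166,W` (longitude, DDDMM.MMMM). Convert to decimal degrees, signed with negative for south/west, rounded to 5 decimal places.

Lat: split at 2 digits → 38° and 44.2253′; 38 + 44.2253/60 = 38.737088
N → positive
Longitude: degrees = first 3 digits = 20, minutes = 7.4166; 20 + 7.4166/60 = 20.123610
W → negative

38.73709, -20.12361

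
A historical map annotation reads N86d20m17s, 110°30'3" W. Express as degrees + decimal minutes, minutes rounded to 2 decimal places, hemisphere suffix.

86° 20.28′ N, 110° 30.05′ W

Lat: seconds/60 = 0.28333; minutes = 20 + 0.28333 = 20.2833
Longitude: seconds/60 = 0.05000; minutes = 30 + 0.05000 = 30.0500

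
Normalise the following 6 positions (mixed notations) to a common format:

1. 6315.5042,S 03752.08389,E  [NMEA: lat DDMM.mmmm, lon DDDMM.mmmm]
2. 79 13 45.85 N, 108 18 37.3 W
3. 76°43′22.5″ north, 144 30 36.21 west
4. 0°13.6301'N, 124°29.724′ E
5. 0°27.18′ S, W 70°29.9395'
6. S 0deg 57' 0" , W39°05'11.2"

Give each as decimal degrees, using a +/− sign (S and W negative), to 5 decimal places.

Point 1:
  φ: split at 2 digits → 63° and 15.5042′; 63 + 15.5042/60 = 63.258403
  S → negative
  λ: split at 3 digits → 037° and 52.08389′; 37 + 52.08389/60 = 37.868065
  E ⇒ keep positive
Point 2:
  φ: 79 + 13/60 + 45.85/3600 = 79.229403
  N → positive
  Longitude: 108 + 18/60 + 37.3/3600 = 108.310361
  W → negative
Point 3:
  Latitude: 76° + 43/60 + 22.5/3600 = 76 + 0.716667 + 0.006250 = 76.722917
  N ⇒ keep positive
  Lon: 144° + 30/60 + 36.21/3600 = 144 + 0.500000 + 0.010058 = 144.510058
  W → negative
Point 4:
  Latitude: 13.6301′ = 0.227168°; total 0.227168
  N → positive
  Lon: 29.724′ = 0.495400°; total 124.495400
  E ⇒ keep positive
Point 5:
  Latitude: 0 + 27.18/60 = 0.453000
  hemisphere S, so the sign is −
  λ: 29.9395′ = 0.498992°; total 70.498992
  hemisphere W, so the sign is −
Point 6:
  Lat: 57′ + 0″ = 57.00000′; 0 + 57.00000/60 = 0.950000
  S → negative
  Longitude: 39 + 5/60 + 11.2/3600 = 39.086444
  hemisphere W, so the sign is −

1. -63.25840, 37.86806
2. 79.22940, -108.31036
3. 76.72292, -144.51006
4. 0.22717, 124.49540
5. -0.45300, -70.49899
6. -0.95000, -39.08644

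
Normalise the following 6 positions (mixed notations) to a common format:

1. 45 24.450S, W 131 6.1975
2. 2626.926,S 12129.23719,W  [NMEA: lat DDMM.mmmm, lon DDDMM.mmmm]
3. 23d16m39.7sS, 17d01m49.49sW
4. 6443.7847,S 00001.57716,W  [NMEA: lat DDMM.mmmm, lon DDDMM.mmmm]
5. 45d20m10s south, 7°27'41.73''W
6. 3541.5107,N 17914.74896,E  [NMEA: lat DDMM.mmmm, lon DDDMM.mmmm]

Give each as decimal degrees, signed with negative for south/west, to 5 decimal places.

1. -45.40750, -131.10329
2. -26.44877, -121.48729
3. -23.27769, -17.03041
4. -64.72975, -0.02629
5. -45.33611, -7.46159
6. 35.69185, 179.24582

Point 1:
  Latitude: 24.45′ = 0.407500°; total 45.407500
  S → negative
  λ: 6.1975′ = 0.103292°; total 131.103292
  hemisphere W, so the sign is −
Point 2:
  Latitude: split at 2 digits → 26° and 26.926′; 26 + 26.926/60 = 26.448767
  hemisphere S, so the sign is −
  λ: split at 3 digits → 121° and 29.23719′; 121 + 29.23719/60 = 121.487287
  hemisphere W, so the sign is −
Point 3:
  Latitude: 23 + 16/60 + 39.7/3600 = 23.277694
  hemisphere S, so the sign is −
  Longitude: 1′ + 49.49″ = 1.82483′; 17 + 1.82483/60 = 17.030414
  W → negative
Point 4:
  φ: degrees = first 2 digits = 64, minutes = 43.7847; 64 + 43.7847/60 = 64.729745
  S ⇒ negate
  λ: degrees = first 3 digits = 0, minutes = 1.57716; 0 + 1.57716/60 = 0.026286
  W → negative
Point 5:
  φ: 20′ + 10″ = 20.16667′; 45 + 20.16667/60 = 45.336111
  hemisphere S, so the sign is −
  Longitude: 27′ + 41.73″ = 27.69550′; 7 + 27.69550/60 = 7.461592
  hemisphere W, so the sign is −
Point 6:
  Latitude: degrees = first 2 digits = 35, minutes = 41.5107; 35 + 41.5107/60 = 35.691845
  N → positive
  Longitude: split at 3 digits → 179° and 14.74896′; 179 + 14.74896/60 = 179.245816
  E → positive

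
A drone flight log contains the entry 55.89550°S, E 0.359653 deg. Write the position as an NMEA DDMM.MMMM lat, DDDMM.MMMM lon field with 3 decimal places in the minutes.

φ: fractional part 0.895500 → 53.73000 minutes
Lon: minutes = (0.359653 − 0) × 60 = 21.57918

5553.730,S / 00021.579,E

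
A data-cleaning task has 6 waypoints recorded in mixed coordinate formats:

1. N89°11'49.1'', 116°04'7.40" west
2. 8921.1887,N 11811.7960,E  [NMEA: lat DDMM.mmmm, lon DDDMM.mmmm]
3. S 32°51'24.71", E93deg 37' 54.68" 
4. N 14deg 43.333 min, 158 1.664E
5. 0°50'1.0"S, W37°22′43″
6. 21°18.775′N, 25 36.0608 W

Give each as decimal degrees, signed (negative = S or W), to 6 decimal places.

Point 1:
  Lat: 89 + 11/60 + 49.1/3600 = 89.1969722
  N ⇒ keep positive
  Lon: 4′ + 7.4″ = 4.12333′; 116 + 4.12333/60 = 116.0687222
  W → negative
Point 2:
  Latitude: split at 2 digits → 89° and 21.1887′; 89 + 21.1887/60 = 89.3531450
  N ⇒ keep positive
  λ: split at 3 digits → 118° and 11.796′; 118 + 11.796/60 = 118.1966000
  E ⇒ keep positive
Point 3:
  φ: 32° + 51/60 + 24.71/3600 = 32 + 0.850000 + 0.006864 = 32.8568639
  hemisphere S, so the sign is −
  λ: 93° + 37/60 + 54.68/3600 = 93 + 0.616667 + 0.015189 = 93.6318556
  E ⇒ keep positive
Point 4:
  Latitude: 14 + 43.333/60 = 14.7222167
  N → positive
  Lon: 158 + 1.664/60 = 158.0277333
  E ⇒ keep positive
Point 5:
  Latitude: 0 + 50/60 + 1/3600 = 0.8336111
  S ⇒ negate
  λ: 22′ + 43″ = 22.71667′; 37 + 22.71667/60 = 37.3786111
  W → negative
Point 6:
  φ: 18.775′ = 0.312917°; total 21.3129167
  N → positive
  Longitude: 36.0608′ = 0.601013°; total 25.6010133
  W → negative

1. 89.196972, -116.068722
2. 89.353145, 118.196600
3. -32.856864, 93.631856
4. 14.722217, 158.027733
5. -0.833611, -37.378611
6. 21.312917, -25.601013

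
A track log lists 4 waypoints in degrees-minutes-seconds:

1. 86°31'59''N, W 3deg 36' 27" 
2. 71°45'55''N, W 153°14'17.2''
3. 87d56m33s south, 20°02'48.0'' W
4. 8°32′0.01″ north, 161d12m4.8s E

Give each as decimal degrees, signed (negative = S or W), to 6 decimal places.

1. 86.533056, -3.607500
2. 71.765278, -153.238111
3. -87.942500, -20.046667
4. 8.533336, 161.201333

Point 1:
  Latitude: 86° + 31/60 + 59/3600 = 86 + 0.516667 + 0.016389 = 86.5330556
  N ⇒ keep positive
  Longitude: 3° + 36/60 + 27/3600 = 3 + 0.600000 + 0.007500 = 3.6075000
  W ⇒ negate
Point 2:
  φ: 45′ + 55″ = 45.91667′; 71 + 45.91667/60 = 71.7652778
  N ⇒ keep positive
  Lon: 153 + 14/60 + 17.2/3600 = 153.2381111
  hemisphere W, so the sign is −
Point 3:
  φ: 56′ + 33″ = 56.55000′; 87 + 56.55000/60 = 87.9425000
  S → negative
  Longitude: 20° + 2/60 + 48/3600 = 20 + 0.033333 + 0.013333 = 20.0466667
  W ⇒ negate
Point 4:
  Latitude: 8° + 32/60 + 0.01/3600 = 8 + 0.533333 + 0.000003 = 8.5333361
  N ⇒ keep positive
  Longitude: 12′ + 4.8″ = 12.08000′; 161 + 12.08000/60 = 161.2013333
  E → positive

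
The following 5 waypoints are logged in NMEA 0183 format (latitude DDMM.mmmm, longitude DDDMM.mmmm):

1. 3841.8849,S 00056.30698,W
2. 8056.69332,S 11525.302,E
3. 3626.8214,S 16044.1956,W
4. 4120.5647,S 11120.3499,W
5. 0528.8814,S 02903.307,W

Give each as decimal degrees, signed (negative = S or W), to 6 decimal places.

Point 1:
  Latitude: split at 2 digits → 38° and 41.8849′; 38 + 41.8849/60 = 38.6980817
  S → negative
  λ: degrees = first 3 digits = 0, minutes = 56.30698; 0 + 56.30698/60 = 0.9384497
  W ⇒ negate
Point 2:
  Latitude: split at 2 digits → 80° and 56.69332′; 80 + 56.69332/60 = 80.9448887
  hemisphere S, so the sign is −
  λ: degrees = first 3 digits = 115, minutes = 25.302; 115 + 25.302/60 = 115.4217000
  E → positive
Point 3:
  Lat: degrees = first 2 digits = 36, minutes = 26.8214; 36 + 26.8214/60 = 36.4470233
  hemisphere S, so the sign is −
  Lon: split at 3 digits → 160° and 44.1956′; 160 + 44.1956/60 = 160.7365933
  hemisphere W, so the sign is −
Point 4:
  φ: degrees = first 2 digits = 41, minutes = 20.5647; 41 + 20.5647/60 = 41.3427450
  hemisphere S, so the sign is −
  Longitude: split at 3 digits → 111° and 20.3499′; 111 + 20.3499/60 = 111.3391650
  W ⇒ negate
Point 5:
  φ: degrees = first 2 digits = 5, minutes = 28.8814; 5 + 28.8814/60 = 5.4813567
  S → negative
  Lon: degrees = first 3 digits = 29, minutes = 3.307; 29 + 3.307/60 = 29.0551167
  W → negative

1. -38.698082, -0.938450
2. -80.944889, 115.421700
3. -36.447023, -160.736593
4. -41.342745, -111.339165
5. -5.481357, -29.055117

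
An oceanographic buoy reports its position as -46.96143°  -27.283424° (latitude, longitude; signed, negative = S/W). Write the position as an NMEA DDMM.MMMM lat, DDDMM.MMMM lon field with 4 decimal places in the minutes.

4657.6858,S / 02717.0054,W

Latitude is negative → S; |value| = 46.961430
Lat: fractional part 0.961430 → 57.685800 minutes
Longitude is negative → W; |value| = 27.283424
λ: 27° + 0.283424 × 60 = 27° 17.005440′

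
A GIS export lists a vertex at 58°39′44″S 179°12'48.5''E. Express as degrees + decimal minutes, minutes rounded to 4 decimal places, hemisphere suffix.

Latitude: 39 + 44/60 = 39.733333′
Lon: 12 + 48.5/60 = 12.808333′

58° 39.7333′ S, 179° 12.8083′ E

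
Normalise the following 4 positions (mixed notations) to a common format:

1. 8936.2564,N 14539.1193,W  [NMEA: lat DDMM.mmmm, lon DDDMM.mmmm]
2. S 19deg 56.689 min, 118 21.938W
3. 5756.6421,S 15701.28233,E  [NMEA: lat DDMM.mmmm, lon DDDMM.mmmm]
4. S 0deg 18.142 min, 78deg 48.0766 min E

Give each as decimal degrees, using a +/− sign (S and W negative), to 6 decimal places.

Point 1:
  Lat: degrees = first 2 digits = 89, minutes = 36.2564; 89 + 36.2564/60 = 89.6042733
  N ⇒ keep positive
  Lon: split at 3 digits → 145° and 39.1193′; 145 + 39.1193/60 = 145.6519883
  hemisphere W, so the sign is −
Point 2:
  Lat: 56.689′ = 0.944817°; total 19.9448167
  S ⇒ negate
  λ: 21.938′ = 0.365633°; total 118.3656333
  hemisphere W, so the sign is −
Point 3:
  Latitude: degrees = first 2 digits = 57, minutes = 56.6421; 57 + 56.6421/60 = 57.9440350
  hemisphere S, so the sign is −
  λ: degrees = first 3 digits = 157, minutes = 1.28233; 157 + 1.28233/60 = 157.0213722
  E ⇒ keep positive
Point 4:
  Latitude: 18.142′ = 0.302367°; total 0.3023667
  hemisphere S, so the sign is −
  λ: 78 + 48.0766/60 = 78.8012767
  E → positive

1. 89.604273, -145.651988
2. -19.944817, -118.365633
3. -57.944035, 157.021372
4. -0.302367, 78.801277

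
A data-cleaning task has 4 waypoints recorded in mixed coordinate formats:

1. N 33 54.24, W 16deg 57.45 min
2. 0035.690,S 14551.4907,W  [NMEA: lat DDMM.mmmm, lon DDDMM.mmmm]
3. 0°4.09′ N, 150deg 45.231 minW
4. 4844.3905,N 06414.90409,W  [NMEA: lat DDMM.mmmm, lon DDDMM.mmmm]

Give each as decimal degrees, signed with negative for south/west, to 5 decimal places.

1. 33.90400, -16.95750
2. -0.59483, -145.85818
3. 0.06817, -150.75385
4. 48.73984, -64.24840

Point 1:
  Latitude: 33 + 54.24/60 = 33.904000
  N → positive
  λ: 16 + 57.45/60 = 16.957500
  W ⇒ negate
Point 2:
  Lat: split at 2 digits → 00° and 35.69′; 0 + 35.69/60 = 0.594833
  S ⇒ negate
  Lon: degrees = first 3 digits = 145, minutes = 51.4907; 145 + 51.4907/60 = 145.858178
  W → negative
Point 3:
  Latitude: 4.09′ = 0.068167°; total 0.068167
  N → positive
  Longitude: 45.231′ = 0.753850°; total 150.753850
  W → negative
Point 4:
  φ: degrees = first 2 digits = 48, minutes = 44.3905; 48 + 44.3905/60 = 48.739842
  N → positive
  λ: degrees = first 3 digits = 64, minutes = 14.90409; 64 + 14.90409/60 = 64.248402
  hemisphere W, so the sign is −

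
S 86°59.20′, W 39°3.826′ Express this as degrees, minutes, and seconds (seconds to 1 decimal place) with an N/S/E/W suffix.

86°59′12.0″ S, 39°03′49.6″ W

φ: fractional minutes 0.20000 × 60 = 12.000″
Longitude: 3.82600′ → 3′ and 0.82600 × 60 = 49.560″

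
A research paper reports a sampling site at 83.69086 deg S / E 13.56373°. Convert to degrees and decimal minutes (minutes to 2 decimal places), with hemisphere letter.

83° 41.45′ S, 13° 33.82′ E

Latitude: fractional part 0.690860 → 41.4516 minutes
Lon: fractional part 0.563730 → 33.8238 minutes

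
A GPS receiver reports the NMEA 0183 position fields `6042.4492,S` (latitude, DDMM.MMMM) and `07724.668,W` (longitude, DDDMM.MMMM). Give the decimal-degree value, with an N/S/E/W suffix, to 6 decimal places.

60.707487° S, 77.411133° W

Lat: split at 2 digits → 60° and 42.4492′; 60 + 42.4492/60 = 60.7074867
λ: degrees = first 3 digits = 77, minutes = 24.668; 77 + 24.668/60 = 77.4111333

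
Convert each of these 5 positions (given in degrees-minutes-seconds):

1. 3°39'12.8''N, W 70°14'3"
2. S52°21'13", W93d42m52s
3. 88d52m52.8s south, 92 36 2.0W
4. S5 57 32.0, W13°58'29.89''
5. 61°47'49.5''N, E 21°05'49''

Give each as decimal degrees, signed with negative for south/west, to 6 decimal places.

1. 3.653556, -70.234167
2. -52.353611, -93.714444
3. -88.881333, -92.600556
4. -5.958889, -13.974969
5. 61.797083, 21.096944

Point 1:
  Lat: 3 + 39/60 + 12.8/3600 = 3.6535556
  N ⇒ keep positive
  λ: 70 + 14/60 + 3/3600 = 70.2341667
  W → negative
Point 2:
  Latitude: 21′ + 13″ = 21.21667′; 52 + 21.21667/60 = 52.3536111
  hemisphere S, so the sign is −
  λ: 42′ + 52″ = 42.86667′; 93 + 42.86667/60 = 93.7144444
  W → negative
Point 3:
  Lat: 52′ + 52.8″ = 52.88000′; 88 + 52.88000/60 = 88.8813333
  S ⇒ negate
  Longitude: 92° + 36/60 + 2/3600 = 92 + 0.600000 + 0.000556 = 92.6005556
  W → negative
Point 4:
  φ: 57′ + 32″ = 57.53333′; 5 + 57.53333/60 = 5.9588889
  S ⇒ negate
  λ: 13° + 58/60 + 29.89/3600 = 13 + 0.966667 + 0.008303 = 13.9749694
  W ⇒ negate
Point 5:
  Latitude: 61 + 47/60 + 49.5/3600 = 61.7970833
  N ⇒ keep positive
  λ: 5′ + 49″ = 5.81667′; 21 + 5.81667/60 = 21.0969444
  E ⇒ keep positive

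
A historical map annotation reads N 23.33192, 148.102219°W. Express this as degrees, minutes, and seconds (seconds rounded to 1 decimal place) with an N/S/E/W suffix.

Latitude: whole degrees 23; 19.91520′ → 19′ and 54.912″
Lon: whole degrees 148; 6.13314′ → 6′ and 7.988″

23°19′54.9″ N, 148°06′8.0″ W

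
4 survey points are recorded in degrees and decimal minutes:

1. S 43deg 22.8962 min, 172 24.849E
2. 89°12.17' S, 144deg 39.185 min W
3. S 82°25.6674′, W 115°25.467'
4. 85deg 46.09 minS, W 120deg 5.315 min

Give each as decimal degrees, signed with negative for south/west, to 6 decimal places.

1. -43.381603, 172.414150
2. -89.202833, -144.653083
3. -82.427790, -115.424450
4. -85.768167, -120.088583

Point 1:
  Lat: 22.8962′ = 0.381603°; total 43.3816033
  hemisphere S, so the sign is −
  Longitude: 24.849′ = 0.414150°; total 172.4141500
  E ⇒ keep positive
Point 2:
  Lat: 12.17′ = 0.202833°; total 89.2028333
  S ⇒ negate
  Lon: 144 + 39.185/60 = 144.6530833
  W → negative
Point 3:
  φ: 82 + 25.6674/60 = 82.4277900
  S → negative
  Longitude: 115 + 25.467/60 = 115.4244500
  W → negative
Point 4:
  Latitude: 85 + 46.09/60 = 85.7681667
  S → negative
  Longitude: 5.315′ = 0.088583°; total 120.0885833
  W → negative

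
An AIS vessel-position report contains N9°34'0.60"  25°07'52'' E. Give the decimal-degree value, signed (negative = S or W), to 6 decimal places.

9.566833, 25.131111

Latitude: 9 + 34/60 + 0.6/3600 = 9.5668333
N ⇒ keep positive
λ: 25 + 7/60 + 52/3600 = 25.1311111
E ⇒ keep positive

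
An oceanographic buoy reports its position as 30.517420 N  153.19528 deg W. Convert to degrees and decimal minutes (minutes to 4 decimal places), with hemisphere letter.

Lat: minutes = (30.517420 − 30) × 60 = 31.045200
Lon: fractional part 0.195280 → 11.716800 minutes

30° 31.0452′ N, 153° 11.7168′ W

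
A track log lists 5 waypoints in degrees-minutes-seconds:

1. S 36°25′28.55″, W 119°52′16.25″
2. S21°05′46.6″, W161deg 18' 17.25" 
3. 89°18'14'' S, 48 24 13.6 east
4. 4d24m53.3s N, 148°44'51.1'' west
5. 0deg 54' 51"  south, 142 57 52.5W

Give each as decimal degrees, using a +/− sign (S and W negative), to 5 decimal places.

1. -36.42460, -119.87118
2. -21.09628, -161.30479
3. -89.30389, 48.40378
4. 4.41481, -148.74753
5. -0.91417, -142.96458

Point 1:
  Lat: 25′ + 28.55″ = 25.47583′; 36 + 25.47583/60 = 36.424597
  S → negative
  Lon: 119° + 52/60 + 16.25/3600 = 119 + 0.866667 + 0.004514 = 119.871181
  W → negative
Point 2:
  Latitude: 21 + 5/60 + 46.6/3600 = 21.096278
  hemisphere S, so the sign is −
  λ: 18′ + 17.25″ = 18.28750′; 161 + 18.28750/60 = 161.304792
  hemisphere W, so the sign is −
Point 3:
  Lat: 18′ + 14″ = 18.23333′; 89 + 18.23333/60 = 89.303889
  hemisphere S, so the sign is −
  Lon: 48 + 24/60 + 13.6/3600 = 48.403778
  E → positive
Point 4:
  Latitude: 4° + 24/60 + 53.3/3600 = 4 + 0.400000 + 0.014806 = 4.414806
  N → positive
  Longitude: 148° + 44/60 + 51.1/3600 = 148 + 0.733333 + 0.014194 = 148.747528
  hemisphere W, so the sign is −
Point 5:
  Lat: 0° + 54/60 + 51/3600 = 0 + 0.900000 + 0.014167 = 0.914167
  hemisphere S, so the sign is −
  λ: 57′ + 52.5″ = 57.87500′; 142 + 57.87500/60 = 142.964583
  W → negative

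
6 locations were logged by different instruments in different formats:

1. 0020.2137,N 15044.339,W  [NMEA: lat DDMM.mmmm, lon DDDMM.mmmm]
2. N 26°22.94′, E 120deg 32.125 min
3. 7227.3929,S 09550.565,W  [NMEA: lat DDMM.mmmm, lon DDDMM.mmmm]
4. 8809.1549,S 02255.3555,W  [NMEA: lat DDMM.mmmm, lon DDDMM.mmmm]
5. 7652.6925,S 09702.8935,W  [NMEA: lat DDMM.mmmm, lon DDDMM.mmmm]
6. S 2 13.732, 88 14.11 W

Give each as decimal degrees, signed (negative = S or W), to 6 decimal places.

1. 0.336895, -150.738983
2. 26.382333, 120.535417
3. -72.456548, -95.842750
4. -88.152582, -22.922592
5. -76.878208, -97.048225
6. -2.228867, -88.235167

Point 1:
  φ: degrees = first 2 digits = 0, minutes = 20.2137; 0 + 20.2137/60 = 0.3368950
  N ⇒ keep positive
  Longitude: split at 3 digits → 150° and 44.339′; 150 + 44.339/60 = 150.7389833
  W → negative
Point 2:
  φ: 22.94′ = 0.382333°; total 26.3823333
  N → positive
  λ: 120 + 32.125/60 = 120.5354167
  E ⇒ keep positive
Point 3:
  φ: split at 2 digits → 72° and 27.3929′; 72 + 27.3929/60 = 72.4565483
  S ⇒ negate
  Longitude: split at 3 digits → 095° and 50.565′; 95 + 50.565/60 = 95.8427500
  W ⇒ negate
Point 4:
  Latitude: split at 2 digits → 88° and 9.1549′; 88 + 9.1549/60 = 88.1525817
  hemisphere S, so the sign is −
  Lon: degrees = first 3 digits = 22, minutes = 55.3555; 22 + 55.3555/60 = 22.9225917
  hemisphere W, so the sign is −
Point 5:
  φ: degrees = first 2 digits = 76, minutes = 52.6925; 76 + 52.6925/60 = 76.8782083
  hemisphere S, so the sign is −
  Longitude: degrees = first 3 digits = 97, minutes = 2.8935; 97 + 2.8935/60 = 97.0482250
  W ⇒ negate
Point 6:
  φ: 2 + 13.732/60 = 2.2288667
  S → negative
  Lon: 88 + 14.11/60 = 88.2351667
  W ⇒ negate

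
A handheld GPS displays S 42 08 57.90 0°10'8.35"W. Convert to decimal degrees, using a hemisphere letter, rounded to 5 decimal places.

φ: 42° + 8/60 + 57.9/3600 = 42 + 0.133333 + 0.016083 = 42.149417
Longitude: 0 + 10/60 + 8.35/3600 = 0.168986

42.14942° S, 0.16899° W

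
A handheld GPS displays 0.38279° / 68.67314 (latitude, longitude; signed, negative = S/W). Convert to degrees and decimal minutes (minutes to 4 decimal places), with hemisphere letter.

0° 22.9674′ N, 68° 40.3884′ E

Latitude: fractional part 0.382790 → 22.967400 minutes
Lon: 68° + 0.673140 × 60 = 68° 40.388400′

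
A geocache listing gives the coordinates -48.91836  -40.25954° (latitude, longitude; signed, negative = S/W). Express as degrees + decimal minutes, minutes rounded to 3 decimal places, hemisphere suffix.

48° 55.102′ S, 40° 15.572′ W

Latitude is negative → S; |value| = 48.918360
φ: minutes = (48.918360 − 48) × 60 = 55.10160
Longitude is negative → W; |value| = 40.259540
Longitude: fractional part 0.259540 → 15.57240 minutes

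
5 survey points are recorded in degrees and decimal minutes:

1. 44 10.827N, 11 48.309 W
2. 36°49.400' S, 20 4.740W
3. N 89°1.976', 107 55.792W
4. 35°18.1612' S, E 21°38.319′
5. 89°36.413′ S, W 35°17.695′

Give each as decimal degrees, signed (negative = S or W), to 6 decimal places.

Point 1:
  Latitude: 44 + 10.827/60 = 44.1804500
  N ⇒ keep positive
  λ: 48.309′ = 0.805150°; total 11.8051500
  hemisphere W, so the sign is −
Point 2:
  φ: 49.4′ = 0.823333°; total 36.8233333
  S ⇒ negate
  Longitude: 4.74′ = 0.079000°; total 20.0790000
  W → negative
Point 3:
  Latitude: 1.976′ = 0.032933°; total 89.0329333
  N ⇒ keep positive
  Longitude: 107 + 55.792/60 = 107.9298667
  hemisphere W, so the sign is −
Point 4:
  Latitude: 18.1612′ = 0.302687°; total 35.3026867
  S ⇒ negate
  Lon: 38.319′ = 0.638650°; total 21.6386500
  E ⇒ keep positive
Point 5:
  Lat: 89 + 36.413/60 = 89.6068833
  hemisphere S, so the sign is −
  λ: 17.695′ = 0.294917°; total 35.2949167
  hemisphere W, so the sign is −

1. 44.180450, -11.805150
2. -36.823333, -20.079000
3. 89.032933, -107.929867
4. -35.302687, 21.638650
5. -89.606883, -35.294917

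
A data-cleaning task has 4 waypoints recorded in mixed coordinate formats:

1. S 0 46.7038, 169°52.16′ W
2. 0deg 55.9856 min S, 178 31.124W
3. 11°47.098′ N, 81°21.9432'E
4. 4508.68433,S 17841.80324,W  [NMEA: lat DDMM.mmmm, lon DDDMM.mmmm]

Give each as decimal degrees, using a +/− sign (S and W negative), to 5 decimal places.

Point 1:
  Lat: 46.7038′ = 0.778397°; total 0.778397
  S → negative
  Longitude: 169 + 52.16/60 = 169.869333
  hemisphere W, so the sign is −
Point 2:
  Latitude: 55.9856′ = 0.933093°; total 0.933093
  S ⇒ negate
  Lon: 178 + 31.124/60 = 178.518733
  W → negative
Point 3:
  Lat: 11 + 47.098/60 = 11.784967
  N ⇒ keep positive
  Lon: 21.9432′ = 0.365720°; total 81.365720
  E ⇒ keep positive
Point 4:
  Lat: degrees = first 2 digits = 45, minutes = 8.68433; 45 + 8.68433/60 = 45.144739
  hemisphere S, so the sign is −
  Lon: split at 3 digits → 178° and 41.80324′; 178 + 41.80324/60 = 178.696721
  hemisphere W, so the sign is −

1. -0.77840, -169.86933
2. -0.93309, -178.51873
3. 11.78497, 81.36572
4. -45.14474, -178.69672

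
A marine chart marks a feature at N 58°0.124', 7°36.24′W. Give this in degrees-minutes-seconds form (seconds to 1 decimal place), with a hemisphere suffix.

58°00′7.4″ N, 7°36′14.4″ W

φ: 0.12400′ → 0′ and 0.12400 × 60 = 7.440″
Lon: 36.24000′ → 36′ and 0.24000 × 60 = 14.400″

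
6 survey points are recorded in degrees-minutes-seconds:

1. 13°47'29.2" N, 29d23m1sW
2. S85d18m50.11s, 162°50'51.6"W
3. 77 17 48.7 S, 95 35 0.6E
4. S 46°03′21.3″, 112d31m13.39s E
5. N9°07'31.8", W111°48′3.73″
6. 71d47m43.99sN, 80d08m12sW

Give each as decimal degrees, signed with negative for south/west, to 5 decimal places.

Point 1:
  φ: 47′ + 29.2″ = 47.48667′; 13 + 47.48667/60 = 13.791444
  N → positive
  λ: 29° + 23/60 + 1/3600 = 29 + 0.383333 + 0.000278 = 29.383611
  W ⇒ negate
Point 2:
  Lat: 85 + 18/60 + 50.11/3600 = 85.313919
  S ⇒ negate
  Longitude: 162 + 50/60 + 51.6/3600 = 162.847667
  hemisphere W, so the sign is −
Point 3:
  φ: 77° + 17/60 + 48.7/3600 = 77 + 0.283333 + 0.013528 = 77.296861
  S → negative
  Lon: 95 + 35/60 + 0.6/3600 = 95.583500
  E → positive
Point 4:
  Lat: 3′ + 21.3″ = 3.35500′; 46 + 3.35500/60 = 46.055917
  S → negative
  Longitude: 112° + 31/60 + 13.39/3600 = 112 + 0.516667 + 0.003719 = 112.520386
  E → positive
Point 5:
  φ: 7′ + 31.8″ = 7.53000′; 9 + 7.53000/60 = 9.125500
  N ⇒ keep positive
  λ: 111° + 48/60 + 3.73/3600 = 111 + 0.800000 + 0.001036 = 111.801036
  W ⇒ negate
Point 6:
  Latitude: 71 + 47/60 + 43.99/3600 = 71.795553
  N ⇒ keep positive
  Longitude: 80° + 8/60 + 12/3600 = 80 + 0.133333 + 0.003333 = 80.136667
  W → negative

1. 13.79144, -29.38361
2. -85.31392, -162.84767
3. -77.29686, 95.58350
4. -46.05592, 112.52039
5. 9.12550, -111.80104
6. 71.79555, -80.13667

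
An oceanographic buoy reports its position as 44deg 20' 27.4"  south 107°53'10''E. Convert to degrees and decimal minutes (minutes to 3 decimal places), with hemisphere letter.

44° 20.457′ S, 107° 53.167′ E

Latitude: seconds/60 = 0.45667; minutes = 20 + 0.45667 = 20.45667
Lon: seconds/60 = 0.16667; minutes = 53 + 0.16667 = 53.16667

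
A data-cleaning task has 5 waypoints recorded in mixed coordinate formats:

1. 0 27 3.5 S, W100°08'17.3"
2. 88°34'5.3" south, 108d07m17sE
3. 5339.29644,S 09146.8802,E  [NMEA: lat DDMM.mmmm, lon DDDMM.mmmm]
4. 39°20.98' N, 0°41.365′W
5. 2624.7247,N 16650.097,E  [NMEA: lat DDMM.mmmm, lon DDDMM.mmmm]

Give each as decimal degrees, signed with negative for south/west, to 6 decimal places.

Point 1:
  Latitude: 0 + 27/60 + 3.5/3600 = 0.4509722
  hemisphere S, so the sign is −
  λ: 100 + 8/60 + 17.3/3600 = 100.1381389
  W ⇒ negate
Point 2:
  Lat: 88 + 34/60 + 5.3/3600 = 88.5681389
  S ⇒ negate
  Lon: 7′ + 17″ = 7.28333′; 108 + 7.28333/60 = 108.1213889
  E → positive
Point 3:
  Latitude: split at 2 digits → 53° and 39.29644′; 53 + 39.29644/60 = 53.6549407
  S ⇒ negate
  Longitude: split at 3 digits → 091° and 46.8802′; 91 + 46.8802/60 = 91.7813367
  E ⇒ keep positive
Point 4:
  Latitude: 20.98′ = 0.349667°; total 39.3496667
  N ⇒ keep positive
  λ: 0 + 41.365/60 = 0.6894167
  W ⇒ negate
Point 5:
  Latitude: split at 2 digits → 26° and 24.7247′; 26 + 24.7247/60 = 26.4120783
  N ⇒ keep positive
  λ: degrees = first 3 digits = 166, minutes = 50.097; 166 + 50.097/60 = 166.8349500
  E → positive

1. -0.450972, -100.138139
2. -88.568139, 108.121389
3. -53.654941, 91.781337
4. 39.349667, -0.689417
5. 26.412078, 166.834950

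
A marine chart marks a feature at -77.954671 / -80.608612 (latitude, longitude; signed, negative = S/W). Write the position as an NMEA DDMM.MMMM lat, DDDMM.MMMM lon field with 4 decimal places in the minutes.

7757.2803,S / 08036.5167,W

Latitude is negative → S; |value| = 77.954671
φ: minutes = (77.954671 − 77) × 60 = 57.280260
Longitude is negative → W; |value| = 80.608612
Lon: fractional part 0.608612 → 36.516720 minutes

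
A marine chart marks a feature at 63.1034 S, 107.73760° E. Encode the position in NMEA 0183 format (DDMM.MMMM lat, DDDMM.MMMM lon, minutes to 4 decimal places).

6306.2040,S / 10744.2560,E

Latitude: minutes = (63.103400 − 63) × 60 = 6.204000
Lon: minutes = (107.737600 − 107) × 60 = 44.256000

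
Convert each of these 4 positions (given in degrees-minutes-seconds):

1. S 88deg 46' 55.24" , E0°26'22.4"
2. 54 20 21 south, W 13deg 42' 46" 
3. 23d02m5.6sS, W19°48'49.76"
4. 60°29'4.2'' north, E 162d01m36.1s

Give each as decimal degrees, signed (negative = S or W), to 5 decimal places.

1. -88.78201, 0.43956
2. -54.33917, -13.71278
3. -23.03489, -19.81382
4. 60.48450, 162.02669

Point 1:
  Latitude: 88 + 46/60 + 55.24/3600 = 88.782011
  S ⇒ negate
  Longitude: 0° + 26/60 + 22.4/3600 = 0 + 0.433333 + 0.006222 = 0.439556
  E → positive
Point 2:
  Lat: 20′ + 21″ = 20.35000′; 54 + 20.35000/60 = 54.339167
  S ⇒ negate
  λ: 13 + 42/60 + 46/3600 = 13.712778
  hemisphere W, so the sign is −
Point 3:
  Latitude: 23° + 2/60 + 5.6/3600 = 23 + 0.033333 + 0.001556 = 23.034889
  S ⇒ negate
  Longitude: 19° + 48/60 + 49.76/3600 = 19 + 0.800000 + 0.013822 = 19.813822
  W ⇒ negate
Point 4:
  φ: 29′ + 4.2″ = 29.07000′; 60 + 29.07000/60 = 60.484500
  N → positive
  λ: 162 + 1/60 + 36.1/3600 = 162.026694
  E ⇒ keep positive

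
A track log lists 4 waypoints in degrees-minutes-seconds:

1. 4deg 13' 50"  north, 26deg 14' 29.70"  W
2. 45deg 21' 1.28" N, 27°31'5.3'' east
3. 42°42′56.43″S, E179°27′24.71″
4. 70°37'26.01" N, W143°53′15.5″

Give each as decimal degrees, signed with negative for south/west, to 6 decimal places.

1. 4.230556, -26.241583
2. 45.350356, 27.518139
3. -42.715675, 179.456864
4. 70.623892, -143.887639

Point 1:
  Latitude: 4° + 13/60 + 50/3600 = 4 + 0.216667 + 0.013889 = 4.2305556
  N ⇒ keep positive
  Longitude: 26 + 14/60 + 29.7/3600 = 26.2415833
  hemisphere W, so the sign is −
Point 2:
  φ: 45° + 21/60 + 1.28/3600 = 45 + 0.350000 + 0.000356 = 45.3503556
  N ⇒ keep positive
  Longitude: 27 + 31/60 + 5.3/3600 = 27.5181389
  E → positive
Point 3:
  φ: 42° + 42/60 + 56.43/3600 = 42 + 0.700000 + 0.015675 = 42.7156750
  S → negative
  λ: 179° + 27/60 + 24.71/3600 = 179 + 0.450000 + 0.006864 = 179.4568639
  E → positive
Point 4:
  Lat: 37′ + 26.01″ = 37.43350′; 70 + 37.43350/60 = 70.6238917
  N → positive
  Lon: 143 + 53/60 + 15.5/3600 = 143.8876389
  W ⇒ negate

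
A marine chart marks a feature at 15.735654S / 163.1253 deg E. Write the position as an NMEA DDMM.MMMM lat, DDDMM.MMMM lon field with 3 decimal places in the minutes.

1544.139,S / 16307.518,E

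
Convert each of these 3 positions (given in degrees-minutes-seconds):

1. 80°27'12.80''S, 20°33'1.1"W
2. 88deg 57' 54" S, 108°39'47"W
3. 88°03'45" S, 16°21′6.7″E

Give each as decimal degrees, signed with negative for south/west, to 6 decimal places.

1. -80.453556, -20.550306
2. -88.965000, -108.663056
3. -88.062500, 16.351861

Point 1:
  Lat: 80 + 27/60 + 12.8/3600 = 80.4535556
  S → negative
  Longitude: 20 + 33/60 + 1.1/3600 = 20.5503056
  W → negative
Point 2:
  Lat: 88° + 57/60 + 54/3600 = 88 + 0.950000 + 0.015000 = 88.9650000
  S → negative
  Lon: 108° + 39/60 + 47/3600 = 108 + 0.650000 + 0.013056 = 108.6630556
  W → negative
Point 3:
  Lat: 3′ + 45″ = 3.75000′; 88 + 3.75000/60 = 88.0625000
  S ⇒ negate
  Longitude: 21′ + 6.7″ = 21.11167′; 16 + 21.11167/60 = 16.3518611
  E → positive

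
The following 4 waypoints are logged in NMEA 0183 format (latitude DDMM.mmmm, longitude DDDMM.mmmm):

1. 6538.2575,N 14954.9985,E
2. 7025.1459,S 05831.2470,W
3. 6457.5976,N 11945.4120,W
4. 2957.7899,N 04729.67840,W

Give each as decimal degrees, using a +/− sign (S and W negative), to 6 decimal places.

1. 65.637625, 149.916642
2. -70.419098, -58.520783
3. 64.959960, -119.756867
4. 29.963165, -47.494640

Point 1:
  φ: split at 2 digits → 65° and 38.2575′; 65 + 38.2575/60 = 65.6376250
  N ⇒ keep positive
  Longitude: split at 3 digits → 149° and 54.9985′; 149 + 54.9985/60 = 149.9166417
  E → positive
Point 2:
  Latitude: degrees = first 2 digits = 70, minutes = 25.1459; 70 + 25.1459/60 = 70.4190983
  S → negative
  λ: degrees = first 3 digits = 58, minutes = 31.247; 58 + 31.247/60 = 58.5207833
  hemisphere W, so the sign is −
Point 3:
  Latitude: degrees = first 2 digits = 64, minutes = 57.5976; 64 + 57.5976/60 = 64.9599600
  N ⇒ keep positive
  λ: split at 3 digits → 119° and 45.412′; 119 + 45.412/60 = 119.7568667
  hemisphere W, so the sign is −
Point 4:
  Lat: split at 2 digits → 29° and 57.7899′; 29 + 57.7899/60 = 29.9631650
  N ⇒ keep positive
  Longitude: degrees = first 3 digits = 47, minutes = 29.6784; 47 + 29.6784/60 = 47.4946400
  W → negative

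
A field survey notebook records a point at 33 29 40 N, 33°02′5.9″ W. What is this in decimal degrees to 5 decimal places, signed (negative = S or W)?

33.49444, -33.03497

φ: 29′ + 40″ = 29.66667′; 33 + 29.66667/60 = 33.494444
N → positive
λ: 33° + 2/60 + 5.9/3600 = 33 + 0.033333 + 0.001639 = 33.034972
hemisphere W, so the sign is −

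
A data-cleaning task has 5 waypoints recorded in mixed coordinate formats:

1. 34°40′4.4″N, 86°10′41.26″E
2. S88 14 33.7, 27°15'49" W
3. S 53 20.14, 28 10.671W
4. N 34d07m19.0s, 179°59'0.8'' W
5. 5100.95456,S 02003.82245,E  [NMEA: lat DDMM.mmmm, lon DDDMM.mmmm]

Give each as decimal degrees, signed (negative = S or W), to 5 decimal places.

1. 34.66789, 86.17813
2. -88.24269, -27.26361
3. -53.33567, -28.17785
4. 34.12194, -179.98356
5. -51.01591, 20.06371

Point 1:
  φ: 40′ + 4.4″ = 40.07333′; 34 + 40.07333/60 = 34.667889
  N ⇒ keep positive
  λ: 86° + 10/60 + 41.26/3600 = 86 + 0.166667 + 0.011461 = 86.178128
  E ⇒ keep positive
Point 2:
  Latitude: 88° + 14/60 + 33.7/3600 = 88 + 0.233333 + 0.009361 = 88.242694
  S → negative
  Lon: 15′ + 49″ = 15.81667′; 27 + 15.81667/60 = 27.263611
  hemisphere W, so the sign is −
Point 3:
  φ: 53 + 20.14/60 = 53.335667
  hemisphere S, so the sign is −
  Longitude: 28 + 10.671/60 = 28.177850
  W → negative
Point 4:
  φ: 34° + 7/60 + 19/3600 = 34 + 0.116667 + 0.005278 = 34.121944
  N ⇒ keep positive
  λ: 59′ + 0.8″ = 59.01333′; 179 + 59.01333/60 = 179.983556
  hemisphere W, so the sign is −
Point 5:
  Lat: degrees = first 2 digits = 51, minutes = 0.95456; 51 + 0.95456/60 = 51.015909
  S → negative
  Lon: degrees = first 3 digits = 20, minutes = 3.82245; 20 + 3.82245/60 = 20.063708
  E → positive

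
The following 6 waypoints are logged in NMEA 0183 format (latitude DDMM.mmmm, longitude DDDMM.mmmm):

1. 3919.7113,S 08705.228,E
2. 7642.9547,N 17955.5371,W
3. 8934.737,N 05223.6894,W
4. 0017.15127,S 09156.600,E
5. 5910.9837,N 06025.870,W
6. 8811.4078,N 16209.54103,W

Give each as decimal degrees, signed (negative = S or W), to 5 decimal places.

Point 1:
  Latitude: split at 2 digits → 39° and 19.7113′; 39 + 19.7113/60 = 39.328522
  S ⇒ negate
  Lon: split at 3 digits → 087° and 5.228′; 87 + 5.228/60 = 87.087133
  E → positive
Point 2:
  φ: split at 2 digits → 76° and 42.9547′; 76 + 42.9547/60 = 76.715912
  N ⇒ keep positive
  Lon: degrees = first 3 digits = 179, minutes = 55.5371; 179 + 55.5371/60 = 179.925618
  W ⇒ negate
Point 3:
  Lat: split at 2 digits → 89° and 34.737′; 89 + 34.737/60 = 89.578950
  N → positive
  Longitude: degrees = first 3 digits = 52, minutes = 23.6894; 52 + 23.6894/60 = 52.394823
  W ⇒ negate
Point 4:
  Lat: split at 2 digits → 00° and 17.15127′; 0 + 17.15127/60 = 0.285855
  hemisphere S, so the sign is −
  λ: degrees = first 3 digits = 91, minutes = 56.6; 91 + 56.6/60 = 91.943333
  E ⇒ keep positive
Point 5:
  Latitude: degrees = first 2 digits = 59, minutes = 10.9837; 59 + 10.9837/60 = 59.183062
  N ⇒ keep positive
  Longitude: degrees = first 3 digits = 60, minutes = 25.87; 60 + 25.87/60 = 60.431167
  W → negative
Point 6:
  φ: split at 2 digits → 88° and 11.4078′; 88 + 11.4078/60 = 88.190130
  N ⇒ keep positive
  Lon: degrees = first 3 digits = 162, minutes = 9.54103; 162 + 9.54103/60 = 162.159017
  hemisphere W, so the sign is −

1. -39.32852, 87.08713
2. 76.71591, -179.92562
3. 89.57895, -52.39482
4. -0.28585, 91.94333
5. 59.18306, -60.43117
6. 88.19013, -162.15902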